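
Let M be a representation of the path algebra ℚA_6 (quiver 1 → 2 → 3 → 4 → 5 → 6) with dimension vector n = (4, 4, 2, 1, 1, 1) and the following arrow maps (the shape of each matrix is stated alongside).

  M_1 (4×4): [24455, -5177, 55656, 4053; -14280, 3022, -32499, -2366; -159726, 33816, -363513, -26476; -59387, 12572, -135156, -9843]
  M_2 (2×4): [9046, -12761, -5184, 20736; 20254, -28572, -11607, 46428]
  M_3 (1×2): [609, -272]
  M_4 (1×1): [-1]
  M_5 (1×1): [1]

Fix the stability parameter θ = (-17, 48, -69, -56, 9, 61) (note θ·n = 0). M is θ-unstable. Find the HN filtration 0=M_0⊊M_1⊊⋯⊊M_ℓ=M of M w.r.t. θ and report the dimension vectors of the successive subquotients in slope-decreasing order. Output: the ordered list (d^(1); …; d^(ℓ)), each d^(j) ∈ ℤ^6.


Barcode: M ≅ I[1,2]^2, I[1,3], I[1,6]. HN layers by μ_θ (6 steps, strictly decreasing):
  μ^(1)=61; μ^(2)=48; μ^(3)=9; μ^(4)=-21/2; μ^(5)=-17; μ^(6)=-47/2

((0, 0, 0, 0, 0, 1); (0, 2, 0, 0, 0, 0); (0, 0, 0, 0, 1, 0); (0, 1, 1, 0, 0, 0); (3, 0, 0, 0, 0, 0); (1, 1, 1, 1, 0, 0))


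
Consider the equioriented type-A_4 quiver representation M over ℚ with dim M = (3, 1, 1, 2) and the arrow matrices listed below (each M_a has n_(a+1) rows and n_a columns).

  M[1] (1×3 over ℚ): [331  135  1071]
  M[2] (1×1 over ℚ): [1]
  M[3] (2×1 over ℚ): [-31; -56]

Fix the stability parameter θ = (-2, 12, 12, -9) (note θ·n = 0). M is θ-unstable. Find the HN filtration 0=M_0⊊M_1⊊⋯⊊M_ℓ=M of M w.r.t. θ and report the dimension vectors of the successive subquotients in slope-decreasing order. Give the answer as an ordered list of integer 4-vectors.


Via rank(M_{q-1}∘⋯∘M_p): M ≅ I[1,1]^2, I[1,4], I[4,4].
μ_θ-semistable layers: μ^(1)=5; μ^(2)=-2; μ^(3)=-9

((0, 1, 1, 1); (3, 0, 0, 0); (0, 0, 0, 1))


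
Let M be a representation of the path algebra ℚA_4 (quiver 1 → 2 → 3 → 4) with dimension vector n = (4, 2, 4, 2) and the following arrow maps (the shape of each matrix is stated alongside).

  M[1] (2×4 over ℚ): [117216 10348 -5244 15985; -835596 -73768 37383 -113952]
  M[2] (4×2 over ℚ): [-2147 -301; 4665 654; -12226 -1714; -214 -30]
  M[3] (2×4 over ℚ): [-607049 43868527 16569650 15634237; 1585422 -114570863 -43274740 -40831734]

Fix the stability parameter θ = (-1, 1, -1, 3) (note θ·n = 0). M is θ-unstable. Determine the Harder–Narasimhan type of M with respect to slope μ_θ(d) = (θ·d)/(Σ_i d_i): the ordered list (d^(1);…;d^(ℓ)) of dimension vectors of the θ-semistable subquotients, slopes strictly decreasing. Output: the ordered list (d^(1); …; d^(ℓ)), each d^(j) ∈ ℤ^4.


Barcode: M ≅ I[1,1]^2, I[1,4]^2, I[3,3]^2. HN layers by μ_θ (3 steps, strictly decreasing):
  μ^(1)=3; μ^(2)=0; μ^(3)=-1

((0, 0, 0, 2); (0, 2, 2, 0); (4, 0, 2, 0))


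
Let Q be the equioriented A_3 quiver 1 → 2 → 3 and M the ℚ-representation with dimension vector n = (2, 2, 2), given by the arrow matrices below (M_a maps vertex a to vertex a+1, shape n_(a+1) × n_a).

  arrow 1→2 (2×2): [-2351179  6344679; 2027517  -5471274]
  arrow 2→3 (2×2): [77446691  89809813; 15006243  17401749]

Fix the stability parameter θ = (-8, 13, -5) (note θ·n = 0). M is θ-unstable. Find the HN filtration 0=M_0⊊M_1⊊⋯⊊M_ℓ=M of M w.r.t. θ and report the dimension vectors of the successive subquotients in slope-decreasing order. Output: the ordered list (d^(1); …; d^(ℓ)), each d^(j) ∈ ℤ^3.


Interval decomposition of M: I[1,2], I[1,3], I[3,3].
HN type (ℓ=4): μ^(1)=13; μ^(2)=4; μ^(3)=-5; μ^(4)=-8

((0, 1, 0); (0, 1, 1); (0, 0, 1); (2, 0, 0))


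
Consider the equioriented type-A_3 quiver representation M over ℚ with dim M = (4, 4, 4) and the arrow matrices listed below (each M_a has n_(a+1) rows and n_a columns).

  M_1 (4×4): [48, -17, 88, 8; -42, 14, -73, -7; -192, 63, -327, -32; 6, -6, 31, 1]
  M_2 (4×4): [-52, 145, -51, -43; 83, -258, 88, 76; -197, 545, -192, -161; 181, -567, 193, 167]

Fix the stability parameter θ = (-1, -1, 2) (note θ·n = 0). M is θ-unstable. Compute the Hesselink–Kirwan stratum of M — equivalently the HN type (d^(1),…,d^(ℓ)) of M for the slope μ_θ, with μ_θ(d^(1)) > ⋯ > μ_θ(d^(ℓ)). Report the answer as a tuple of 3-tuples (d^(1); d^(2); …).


Interval decomposition of M: I[1,1], I[1,3]^3, I[2,2], I[3,3].
HN type (ℓ=2): μ^(1)=2; μ^(2)=-1

((0, 0, 4); (4, 4, 0))


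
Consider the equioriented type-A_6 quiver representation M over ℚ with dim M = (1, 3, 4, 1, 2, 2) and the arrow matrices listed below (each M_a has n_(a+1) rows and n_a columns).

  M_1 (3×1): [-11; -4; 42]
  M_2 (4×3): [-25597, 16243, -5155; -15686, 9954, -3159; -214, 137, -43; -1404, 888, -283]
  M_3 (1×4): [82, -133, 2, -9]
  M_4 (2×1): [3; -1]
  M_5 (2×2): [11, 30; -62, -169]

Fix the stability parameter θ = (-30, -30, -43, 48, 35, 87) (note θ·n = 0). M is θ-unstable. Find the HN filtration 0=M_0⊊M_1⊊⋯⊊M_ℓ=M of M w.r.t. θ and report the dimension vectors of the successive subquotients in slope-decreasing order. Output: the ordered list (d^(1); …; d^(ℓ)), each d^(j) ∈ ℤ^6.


Via rank(M_{q-1}∘⋯∘M_p): M ≅ I[1,3], I[2,3], I[2,6], I[3,3], I[5,6].
μ_θ-semistable layers: μ^(1)=87; μ^(2)=83/2; μ^(3)=35; μ^(4)=-103/3; μ^(5)=-73/2; μ^(6)=-43

((0, 0, 0, 0, 0, 2); (0, 0, 0, 1, 1, 0); (0, 0, 0, 0, 1, 0); (1, 1, 1, 0, 0, 0); (0, 2, 2, 0, 0, 0); (0, 0, 1, 0, 0, 0))


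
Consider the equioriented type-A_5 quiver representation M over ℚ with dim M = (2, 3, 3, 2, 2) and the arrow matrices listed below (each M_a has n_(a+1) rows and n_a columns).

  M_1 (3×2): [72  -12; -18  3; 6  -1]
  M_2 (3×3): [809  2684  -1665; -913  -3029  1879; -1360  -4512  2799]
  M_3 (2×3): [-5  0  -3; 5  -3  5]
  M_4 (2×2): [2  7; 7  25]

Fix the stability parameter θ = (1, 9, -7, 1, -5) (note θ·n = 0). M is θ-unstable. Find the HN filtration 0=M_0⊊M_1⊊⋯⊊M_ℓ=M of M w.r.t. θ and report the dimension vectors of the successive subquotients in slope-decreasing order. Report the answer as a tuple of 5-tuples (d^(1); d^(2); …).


Interval decomposition of M: I[1,1], I[1,3], I[2,5]^2.
HN type (ℓ=2): μ^(1)=1; μ^(2)=-1/2

((2, 1, 1, 0, 0); (0, 2, 2, 2, 2))


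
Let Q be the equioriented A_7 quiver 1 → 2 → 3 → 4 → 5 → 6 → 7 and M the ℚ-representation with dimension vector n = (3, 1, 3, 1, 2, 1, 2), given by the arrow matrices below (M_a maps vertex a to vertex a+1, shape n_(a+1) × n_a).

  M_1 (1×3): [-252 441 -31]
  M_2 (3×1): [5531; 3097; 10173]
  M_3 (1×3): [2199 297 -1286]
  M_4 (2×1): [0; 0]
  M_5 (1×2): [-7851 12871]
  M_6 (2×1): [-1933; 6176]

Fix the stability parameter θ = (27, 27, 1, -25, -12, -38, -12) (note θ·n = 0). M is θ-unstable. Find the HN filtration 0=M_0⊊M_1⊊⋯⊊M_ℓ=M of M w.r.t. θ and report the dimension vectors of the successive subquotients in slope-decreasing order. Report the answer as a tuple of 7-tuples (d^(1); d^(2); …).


Barcode: M ≅ I[1,1]^2, I[1,3], I[3,3], I[3,4], I[5,5], I[5,7], I[7,7]. HN layers by μ_θ (5 steps, strictly decreasing):
  μ^(1)=27; μ^(2)=55/3; μ^(3)=1; μ^(4)=-12; μ^(5)=-25

((2, 0, 0, 0, 0, 0, 0); (1, 1, 1, 0, 0, 0, 0); (0, 0, 1, 0, 0, 0, 0); (0, 0, 1, 1, 1, 0, 2); (0, 0, 0, 0, 1, 1, 0))


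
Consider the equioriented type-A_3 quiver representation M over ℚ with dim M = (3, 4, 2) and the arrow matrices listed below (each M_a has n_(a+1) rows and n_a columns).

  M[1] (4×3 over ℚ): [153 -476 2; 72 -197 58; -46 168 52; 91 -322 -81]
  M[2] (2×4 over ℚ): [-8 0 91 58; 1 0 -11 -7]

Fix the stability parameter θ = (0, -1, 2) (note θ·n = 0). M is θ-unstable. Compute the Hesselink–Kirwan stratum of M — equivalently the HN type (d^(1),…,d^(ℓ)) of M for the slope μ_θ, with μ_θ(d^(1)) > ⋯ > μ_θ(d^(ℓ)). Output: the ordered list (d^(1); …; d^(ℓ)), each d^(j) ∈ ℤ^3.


Barcode: M ≅ I[1,2]^2, I[1,3], I[2,3]. HN layers by μ_θ (3 steps, strictly decreasing):
  μ^(1)=2; μ^(2)=-1/2; μ^(3)=-1

((0, 0, 2); (3, 3, 0); (0, 1, 0))


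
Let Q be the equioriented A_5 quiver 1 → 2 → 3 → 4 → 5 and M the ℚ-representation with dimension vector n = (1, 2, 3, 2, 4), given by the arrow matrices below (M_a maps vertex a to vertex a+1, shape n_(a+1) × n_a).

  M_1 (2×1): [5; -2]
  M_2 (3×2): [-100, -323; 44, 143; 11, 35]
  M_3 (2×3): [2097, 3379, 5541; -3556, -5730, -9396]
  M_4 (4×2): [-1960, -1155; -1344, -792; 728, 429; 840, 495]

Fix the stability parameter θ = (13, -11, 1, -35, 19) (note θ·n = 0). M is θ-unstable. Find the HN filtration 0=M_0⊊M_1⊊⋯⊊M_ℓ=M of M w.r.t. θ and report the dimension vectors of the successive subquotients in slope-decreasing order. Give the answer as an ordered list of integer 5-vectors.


Via rank(M_{q-1}∘⋯∘M_p): M ≅ I[1,4], I[2,5], I[3,3], I[5,5]^3.
μ_θ-semistable layers: μ^(1)=19; μ^(2)=1; μ^(3)=-8; μ^(4)=-15

((0, 0, 0, 0, 4); (0, 0, 1, 0, 0); (1, 1, 1, 1, 0); (0, 1, 1, 1, 0))


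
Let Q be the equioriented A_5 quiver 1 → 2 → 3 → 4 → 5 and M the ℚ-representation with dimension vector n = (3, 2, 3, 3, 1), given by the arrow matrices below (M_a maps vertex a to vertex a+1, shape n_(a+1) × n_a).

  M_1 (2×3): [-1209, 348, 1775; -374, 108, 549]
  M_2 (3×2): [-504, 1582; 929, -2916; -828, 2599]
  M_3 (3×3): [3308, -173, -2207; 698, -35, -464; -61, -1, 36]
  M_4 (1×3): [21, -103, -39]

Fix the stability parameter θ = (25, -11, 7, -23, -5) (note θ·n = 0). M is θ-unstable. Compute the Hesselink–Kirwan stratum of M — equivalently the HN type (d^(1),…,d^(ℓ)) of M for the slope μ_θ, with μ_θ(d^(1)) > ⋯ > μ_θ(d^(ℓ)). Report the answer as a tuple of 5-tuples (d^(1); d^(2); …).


Via rank(M_{q-1}∘⋯∘M_p): M ≅ I[1,1], I[1,4], I[1,5], I[3,4].
μ_θ-semistable layers: μ^(1)=25; μ^(2)=-1/2; μ^(3)=-7/5; μ^(4)=-8

((1, 0, 0, 0, 0); (1, 1, 1, 1, 0); (1, 1, 1, 1, 1); (0, 0, 1, 1, 0))


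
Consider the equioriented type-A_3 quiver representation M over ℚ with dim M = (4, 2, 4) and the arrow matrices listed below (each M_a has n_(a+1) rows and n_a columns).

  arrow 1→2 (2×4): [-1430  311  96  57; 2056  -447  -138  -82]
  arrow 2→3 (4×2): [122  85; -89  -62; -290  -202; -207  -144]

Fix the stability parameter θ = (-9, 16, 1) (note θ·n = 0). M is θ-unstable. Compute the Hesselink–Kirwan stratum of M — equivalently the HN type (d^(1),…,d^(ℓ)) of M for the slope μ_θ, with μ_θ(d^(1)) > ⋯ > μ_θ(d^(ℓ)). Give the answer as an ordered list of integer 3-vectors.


Barcode: M ≅ I[1,1]^2, I[1,3]^2, I[3,3]^2. HN layers by μ_θ (3 steps, strictly decreasing):
  μ^(1)=17/2; μ^(2)=1; μ^(3)=-9

((0, 2, 2); (0, 0, 2); (4, 0, 0))


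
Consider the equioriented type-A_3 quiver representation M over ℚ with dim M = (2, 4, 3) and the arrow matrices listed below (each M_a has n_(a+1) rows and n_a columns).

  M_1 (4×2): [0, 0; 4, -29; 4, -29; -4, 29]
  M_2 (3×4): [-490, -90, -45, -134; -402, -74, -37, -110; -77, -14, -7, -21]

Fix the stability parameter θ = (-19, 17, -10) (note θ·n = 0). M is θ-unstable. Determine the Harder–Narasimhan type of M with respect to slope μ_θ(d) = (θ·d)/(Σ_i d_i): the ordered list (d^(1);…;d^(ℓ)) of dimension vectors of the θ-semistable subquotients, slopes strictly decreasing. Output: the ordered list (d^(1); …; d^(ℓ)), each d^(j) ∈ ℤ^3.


Interval decomposition of M: I[1,1], I[1,3], I[2,2]^2, I[2,3], I[3,3].
HN type (ℓ=4): μ^(1)=17; μ^(2)=7/2; μ^(3)=-10; μ^(4)=-19

((0, 2, 0); (0, 2, 2); (0, 0, 1); (2, 0, 0))


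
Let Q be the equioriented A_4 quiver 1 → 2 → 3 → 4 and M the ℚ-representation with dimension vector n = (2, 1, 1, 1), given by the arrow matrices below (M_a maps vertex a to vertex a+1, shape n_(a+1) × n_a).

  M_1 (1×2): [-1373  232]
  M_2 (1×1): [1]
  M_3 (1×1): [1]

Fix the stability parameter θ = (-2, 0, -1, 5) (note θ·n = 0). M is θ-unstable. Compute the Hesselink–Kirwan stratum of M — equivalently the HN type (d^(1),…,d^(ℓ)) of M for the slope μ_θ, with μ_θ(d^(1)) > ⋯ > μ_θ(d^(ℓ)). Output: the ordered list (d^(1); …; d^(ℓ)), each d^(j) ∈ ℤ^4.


Via rank(M_{q-1}∘⋯∘M_p): M ≅ I[1,1], I[1,4].
μ_θ-semistable layers: μ^(1)=5; μ^(2)=-1/2; μ^(3)=-2

((0, 0, 0, 1); (0, 1, 1, 0); (2, 0, 0, 0))


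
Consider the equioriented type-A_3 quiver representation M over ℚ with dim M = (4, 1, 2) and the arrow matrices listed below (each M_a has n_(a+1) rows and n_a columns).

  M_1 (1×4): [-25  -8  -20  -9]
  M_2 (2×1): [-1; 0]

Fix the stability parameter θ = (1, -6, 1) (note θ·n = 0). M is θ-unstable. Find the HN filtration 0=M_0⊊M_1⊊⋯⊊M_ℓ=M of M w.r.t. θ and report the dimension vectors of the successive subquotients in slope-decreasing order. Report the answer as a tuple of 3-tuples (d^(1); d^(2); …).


Interval decomposition of M: I[1,1]^3, I[1,3], I[3,3].
HN type (ℓ=2): μ^(1)=1; μ^(2)=-5/2

((3, 0, 2); (1, 1, 0))


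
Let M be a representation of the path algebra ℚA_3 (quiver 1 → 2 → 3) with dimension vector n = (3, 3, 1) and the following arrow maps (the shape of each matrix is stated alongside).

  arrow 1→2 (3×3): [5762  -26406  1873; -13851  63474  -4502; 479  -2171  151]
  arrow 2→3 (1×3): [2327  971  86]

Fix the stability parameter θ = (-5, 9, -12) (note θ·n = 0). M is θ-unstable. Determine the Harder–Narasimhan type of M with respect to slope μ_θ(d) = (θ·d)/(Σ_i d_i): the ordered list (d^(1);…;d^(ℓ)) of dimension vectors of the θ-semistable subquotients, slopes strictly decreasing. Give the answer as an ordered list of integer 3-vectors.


Barcode: M ≅ I[1,2]^2, I[1,3]. HN layers by μ_θ (3 steps, strictly decreasing):
  μ^(1)=9; μ^(2)=-3/2; μ^(3)=-5

((0, 2, 0); (0, 1, 1); (3, 0, 0))


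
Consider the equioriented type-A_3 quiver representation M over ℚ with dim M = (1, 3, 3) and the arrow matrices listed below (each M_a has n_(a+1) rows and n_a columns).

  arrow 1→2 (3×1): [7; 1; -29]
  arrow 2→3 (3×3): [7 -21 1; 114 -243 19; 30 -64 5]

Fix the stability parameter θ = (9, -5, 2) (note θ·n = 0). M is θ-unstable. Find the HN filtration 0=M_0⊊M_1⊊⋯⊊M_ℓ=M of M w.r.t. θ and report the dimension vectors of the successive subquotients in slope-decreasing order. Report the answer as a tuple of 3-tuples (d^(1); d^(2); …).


Via rank(M_{q-1}∘⋯∘M_p): M ≅ I[1,3], I[2,3]^2.
μ_θ-semistable layers: μ^(1)=2; μ^(2)=-5

((1, 1, 3); (0, 2, 0))


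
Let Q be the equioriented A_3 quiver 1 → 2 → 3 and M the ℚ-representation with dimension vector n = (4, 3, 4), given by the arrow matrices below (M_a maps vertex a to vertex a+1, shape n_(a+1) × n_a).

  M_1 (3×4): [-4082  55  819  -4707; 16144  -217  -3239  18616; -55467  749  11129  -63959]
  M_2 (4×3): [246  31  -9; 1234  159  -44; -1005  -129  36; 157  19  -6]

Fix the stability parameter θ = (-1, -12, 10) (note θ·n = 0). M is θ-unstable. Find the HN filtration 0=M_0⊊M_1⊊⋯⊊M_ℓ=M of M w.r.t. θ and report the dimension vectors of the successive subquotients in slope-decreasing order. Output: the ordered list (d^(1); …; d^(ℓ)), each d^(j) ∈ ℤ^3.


Via rank(M_{q-1}∘⋯∘M_p): M ≅ I[1,1], I[1,3]^3, I[3,3].
μ_θ-semistable layers: μ^(1)=10; μ^(2)=-1; μ^(3)=-13/2

((0, 0, 4); (1, 0, 0); (3, 3, 0))


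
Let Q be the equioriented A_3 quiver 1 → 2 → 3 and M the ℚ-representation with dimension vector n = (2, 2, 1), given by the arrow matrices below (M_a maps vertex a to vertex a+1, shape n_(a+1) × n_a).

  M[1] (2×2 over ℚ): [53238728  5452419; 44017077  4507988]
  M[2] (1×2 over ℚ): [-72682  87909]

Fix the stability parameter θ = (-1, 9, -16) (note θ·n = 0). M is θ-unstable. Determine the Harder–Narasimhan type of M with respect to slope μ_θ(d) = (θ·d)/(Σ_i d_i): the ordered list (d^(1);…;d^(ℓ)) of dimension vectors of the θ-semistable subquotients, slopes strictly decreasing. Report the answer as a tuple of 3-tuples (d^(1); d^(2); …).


Via rank(M_{q-1}∘⋯∘M_p): M ≅ I[1,2], I[1,3].
μ_θ-semistable layers: μ^(1)=9; μ^(2)=-1; μ^(3)=-8/3

((0, 1, 0); (1, 0, 0); (1, 1, 1))


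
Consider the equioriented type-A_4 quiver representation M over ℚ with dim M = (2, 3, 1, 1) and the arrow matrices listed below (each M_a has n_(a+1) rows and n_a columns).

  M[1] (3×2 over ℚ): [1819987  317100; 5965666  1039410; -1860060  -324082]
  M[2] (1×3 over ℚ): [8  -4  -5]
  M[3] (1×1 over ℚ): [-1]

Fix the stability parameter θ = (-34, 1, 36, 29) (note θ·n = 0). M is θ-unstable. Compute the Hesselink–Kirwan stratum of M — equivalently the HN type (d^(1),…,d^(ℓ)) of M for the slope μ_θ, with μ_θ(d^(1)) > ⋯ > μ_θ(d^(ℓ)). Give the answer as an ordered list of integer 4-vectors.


Barcode: M ≅ I[1,2], I[1,4], I[2,2]. HN layers by μ_θ (3 steps, strictly decreasing):
  μ^(1)=65/2; μ^(2)=1; μ^(3)=-34

((0, 0, 1, 1); (0, 3, 0, 0); (2, 0, 0, 0))


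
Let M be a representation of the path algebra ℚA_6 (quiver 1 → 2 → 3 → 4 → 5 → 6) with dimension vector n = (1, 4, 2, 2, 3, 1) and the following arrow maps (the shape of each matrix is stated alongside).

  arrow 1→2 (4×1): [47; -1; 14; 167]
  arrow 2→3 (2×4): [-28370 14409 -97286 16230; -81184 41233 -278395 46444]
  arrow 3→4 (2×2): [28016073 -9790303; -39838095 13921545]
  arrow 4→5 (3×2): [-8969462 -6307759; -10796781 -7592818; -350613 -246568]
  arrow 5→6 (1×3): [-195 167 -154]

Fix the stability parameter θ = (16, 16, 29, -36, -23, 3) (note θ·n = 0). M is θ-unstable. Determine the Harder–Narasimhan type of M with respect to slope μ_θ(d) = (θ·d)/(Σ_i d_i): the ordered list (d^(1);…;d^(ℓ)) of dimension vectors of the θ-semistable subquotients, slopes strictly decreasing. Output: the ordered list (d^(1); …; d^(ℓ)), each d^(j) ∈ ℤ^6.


Via rank(M_{q-1}∘⋯∘M_p): M ≅ I[1,3], I[2,2]^2, I[2,5], I[4,6], I[5,5].
μ_θ-semistable layers: μ^(1)=29; μ^(2)=16; μ^(3)=3; μ^(4)=-7/2; μ^(5)=-23; μ^(6)=-36

((0, 0, 1, 0, 0, 0); (1, 3, 0, 0, 0, 0); (0, 0, 0, 0, 0, 1); (0, 1, 1, 1, 1, 0); (0, 0, 0, 0, 2, 0); (0, 0, 0, 1, 0, 0))


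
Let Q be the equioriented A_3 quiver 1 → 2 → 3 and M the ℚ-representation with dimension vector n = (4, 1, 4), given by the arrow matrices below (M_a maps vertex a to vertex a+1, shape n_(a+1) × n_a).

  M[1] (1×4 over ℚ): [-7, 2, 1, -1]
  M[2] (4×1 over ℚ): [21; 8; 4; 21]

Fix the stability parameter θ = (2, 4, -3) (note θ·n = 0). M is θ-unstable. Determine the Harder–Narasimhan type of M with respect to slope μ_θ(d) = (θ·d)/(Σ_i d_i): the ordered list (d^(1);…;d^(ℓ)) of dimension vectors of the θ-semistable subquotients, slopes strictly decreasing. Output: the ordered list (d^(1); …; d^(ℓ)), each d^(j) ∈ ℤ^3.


Via rank(M_{q-1}∘⋯∘M_p): M ≅ I[1,1]^3, I[1,3], I[3,3]^3.
μ_θ-semistable layers: μ^(1)=2; μ^(2)=1; μ^(3)=-3

((3, 0, 0); (1, 1, 1); (0, 0, 3))


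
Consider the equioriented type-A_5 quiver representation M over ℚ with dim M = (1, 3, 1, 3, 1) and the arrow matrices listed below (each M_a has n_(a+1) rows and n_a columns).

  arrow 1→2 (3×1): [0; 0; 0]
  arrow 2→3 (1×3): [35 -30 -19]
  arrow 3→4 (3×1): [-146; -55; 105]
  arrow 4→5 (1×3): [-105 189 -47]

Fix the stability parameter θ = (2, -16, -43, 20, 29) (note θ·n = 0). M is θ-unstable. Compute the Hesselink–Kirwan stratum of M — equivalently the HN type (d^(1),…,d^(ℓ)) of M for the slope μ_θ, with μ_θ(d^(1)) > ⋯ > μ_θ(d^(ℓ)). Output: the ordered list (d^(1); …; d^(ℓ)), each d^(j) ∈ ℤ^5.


Barcode: M ≅ I[1,1], I[2,2]^2, I[2,4], I[4,4], I[4,5]. HN layers by μ_θ (5 steps, strictly decreasing):
  μ^(1)=29; μ^(2)=20; μ^(3)=2; μ^(4)=-16; μ^(5)=-59/2

((0, 0, 0, 0, 1); (0, 0, 0, 3, 0); (1, 0, 0, 0, 0); (0, 2, 0, 0, 0); (0, 1, 1, 0, 0))


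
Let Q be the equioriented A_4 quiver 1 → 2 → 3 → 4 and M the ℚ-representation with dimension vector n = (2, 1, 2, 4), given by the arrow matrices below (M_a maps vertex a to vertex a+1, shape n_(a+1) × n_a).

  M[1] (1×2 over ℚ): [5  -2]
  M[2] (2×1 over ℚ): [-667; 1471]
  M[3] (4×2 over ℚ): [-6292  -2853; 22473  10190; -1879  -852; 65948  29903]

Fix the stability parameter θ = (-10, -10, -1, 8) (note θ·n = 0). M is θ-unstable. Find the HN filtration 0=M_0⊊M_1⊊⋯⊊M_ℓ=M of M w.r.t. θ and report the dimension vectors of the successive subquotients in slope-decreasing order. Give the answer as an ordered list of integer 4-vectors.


Interval decomposition of M: I[1,1], I[1,4], I[3,4], I[4,4]^2.
HN type (ℓ=3): μ^(1)=8; μ^(2)=-1; μ^(3)=-10

((0, 0, 0, 4); (0, 0, 2, 0); (2, 1, 0, 0))


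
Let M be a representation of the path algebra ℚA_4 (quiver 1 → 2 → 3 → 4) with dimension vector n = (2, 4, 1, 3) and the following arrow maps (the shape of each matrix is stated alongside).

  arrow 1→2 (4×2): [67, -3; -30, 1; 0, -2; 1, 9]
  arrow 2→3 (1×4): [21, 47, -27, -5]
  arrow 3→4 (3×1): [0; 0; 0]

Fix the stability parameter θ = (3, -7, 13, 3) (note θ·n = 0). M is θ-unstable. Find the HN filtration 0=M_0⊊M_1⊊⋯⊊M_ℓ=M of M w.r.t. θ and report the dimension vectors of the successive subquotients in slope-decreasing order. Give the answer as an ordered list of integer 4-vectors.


Barcode: M ≅ I[1,2], I[1,3], I[2,2]^2, I[4,4]^3. HN layers by μ_θ (4 steps, strictly decreasing):
  μ^(1)=13; μ^(2)=3; μ^(3)=-2; μ^(4)=-7

((0, 0, 1, 0); (0, 0, 0, 3); (2, 2, 0, 0); (0, 2, 0, 0))


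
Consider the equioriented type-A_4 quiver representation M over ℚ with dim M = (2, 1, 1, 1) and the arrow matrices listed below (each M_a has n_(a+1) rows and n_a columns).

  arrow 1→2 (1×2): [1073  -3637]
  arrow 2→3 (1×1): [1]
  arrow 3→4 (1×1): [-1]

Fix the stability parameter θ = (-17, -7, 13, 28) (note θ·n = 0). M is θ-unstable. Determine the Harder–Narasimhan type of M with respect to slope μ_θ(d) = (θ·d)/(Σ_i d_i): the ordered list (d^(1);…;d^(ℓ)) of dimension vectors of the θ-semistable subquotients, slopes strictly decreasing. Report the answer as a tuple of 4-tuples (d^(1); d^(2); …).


Via rank(M_{q-1}∘⋯∘M_p): M ≅ I[1,1], I[1,4].
μ_θ-semistable layers: μ^(1)=28; μ^(2)=13; μ^(3)=-7; μ^(4)=-17

((0, 0, 0, 1); (0, 0, 1, 0); (0, 1, 0, 0); (2, 0, 0, 0))


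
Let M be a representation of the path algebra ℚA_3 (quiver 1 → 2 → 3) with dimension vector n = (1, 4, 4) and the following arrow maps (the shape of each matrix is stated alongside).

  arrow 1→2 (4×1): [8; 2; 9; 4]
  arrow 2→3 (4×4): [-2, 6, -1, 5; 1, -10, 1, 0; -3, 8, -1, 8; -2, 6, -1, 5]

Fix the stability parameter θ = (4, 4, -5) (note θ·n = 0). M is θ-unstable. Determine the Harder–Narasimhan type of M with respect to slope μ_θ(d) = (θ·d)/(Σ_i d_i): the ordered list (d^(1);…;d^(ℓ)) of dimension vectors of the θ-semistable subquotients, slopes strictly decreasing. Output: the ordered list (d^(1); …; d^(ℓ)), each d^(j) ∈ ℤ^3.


Barcode: M ≅ I[1,3], I[2,2], I[2,3]^2, I[3,3]. HN layers by μ_θ (4 steps, strictly decreasing):
  μ^(1)=4; μ^(2)=1; μ^(3)=-1/2; μ^(4)=-5

((0, 1, 0); (1, 1, 1); (0, 2, 2); (0, 0, 1))


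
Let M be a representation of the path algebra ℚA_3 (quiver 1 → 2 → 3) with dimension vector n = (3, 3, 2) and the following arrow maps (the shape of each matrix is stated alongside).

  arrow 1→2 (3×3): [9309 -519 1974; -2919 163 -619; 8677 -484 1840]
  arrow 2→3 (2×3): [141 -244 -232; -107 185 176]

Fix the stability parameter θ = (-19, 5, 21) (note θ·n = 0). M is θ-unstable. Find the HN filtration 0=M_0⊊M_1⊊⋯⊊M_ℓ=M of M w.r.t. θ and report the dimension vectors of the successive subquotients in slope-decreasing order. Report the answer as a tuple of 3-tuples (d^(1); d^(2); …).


Barcode: M ≅ I[1,2], I[1,3]^2. HN layers by μ_θ (3 steps, strictly decreasing):
  μ^(1)=21; μ^(2)=5; μ^(3)=-19

((0, 0, 2); (0, 3, 0); (3, 0, 0))


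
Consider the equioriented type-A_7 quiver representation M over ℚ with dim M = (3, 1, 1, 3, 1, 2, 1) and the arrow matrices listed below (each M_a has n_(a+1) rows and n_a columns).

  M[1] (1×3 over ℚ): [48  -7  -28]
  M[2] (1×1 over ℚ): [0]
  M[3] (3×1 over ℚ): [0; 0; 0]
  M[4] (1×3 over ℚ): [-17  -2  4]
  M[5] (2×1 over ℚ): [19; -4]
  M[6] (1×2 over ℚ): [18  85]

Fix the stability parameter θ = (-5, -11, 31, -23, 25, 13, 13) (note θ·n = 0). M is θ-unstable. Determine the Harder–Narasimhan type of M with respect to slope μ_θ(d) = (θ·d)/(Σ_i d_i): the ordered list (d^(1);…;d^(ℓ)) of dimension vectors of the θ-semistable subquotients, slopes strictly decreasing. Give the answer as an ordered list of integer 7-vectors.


Barcode: M ≅ I[1,1]^2, I[1,2], I[3,3], I[4,4]^2, I[4,7], I[6,6]. HN layers by μ_θ (6 steps, strictly decreasing):
  μ^(1)=31; μ^(2)=17; μ^(3)=13; μ^(4)=-5; μ^(5)=-8; μ^(6)=-23

((0, 0, 1, 0, 0, 0, 0); (0, 0, 0, 0, 1, 1, 1); (0, 0, 0, 0, 0, 1, 0); (2, 0, 0, 0, 0, 0, 0); (1, 1, 0, 0, 0, 0, 0); (0, 0, 0, 3, 0, 0, 0))


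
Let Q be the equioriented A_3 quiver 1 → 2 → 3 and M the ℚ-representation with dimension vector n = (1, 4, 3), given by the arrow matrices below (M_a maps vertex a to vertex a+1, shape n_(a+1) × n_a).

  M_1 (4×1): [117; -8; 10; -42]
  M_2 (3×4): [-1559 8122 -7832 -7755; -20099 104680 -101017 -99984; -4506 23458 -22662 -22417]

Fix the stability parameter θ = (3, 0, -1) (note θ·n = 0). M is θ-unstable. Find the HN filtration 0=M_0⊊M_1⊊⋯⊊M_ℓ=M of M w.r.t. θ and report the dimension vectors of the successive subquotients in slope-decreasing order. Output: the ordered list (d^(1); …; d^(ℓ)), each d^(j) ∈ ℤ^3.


Interval decomposition of M: I[1,3], I[2,2], I[2,3]^2.
HN type (ℓ=3): μ^(1)=2/3; μ^(2)=0; μ^(3)=-1/2

((1, 1, 1); (0, 1, 0); (0, 2, 2))


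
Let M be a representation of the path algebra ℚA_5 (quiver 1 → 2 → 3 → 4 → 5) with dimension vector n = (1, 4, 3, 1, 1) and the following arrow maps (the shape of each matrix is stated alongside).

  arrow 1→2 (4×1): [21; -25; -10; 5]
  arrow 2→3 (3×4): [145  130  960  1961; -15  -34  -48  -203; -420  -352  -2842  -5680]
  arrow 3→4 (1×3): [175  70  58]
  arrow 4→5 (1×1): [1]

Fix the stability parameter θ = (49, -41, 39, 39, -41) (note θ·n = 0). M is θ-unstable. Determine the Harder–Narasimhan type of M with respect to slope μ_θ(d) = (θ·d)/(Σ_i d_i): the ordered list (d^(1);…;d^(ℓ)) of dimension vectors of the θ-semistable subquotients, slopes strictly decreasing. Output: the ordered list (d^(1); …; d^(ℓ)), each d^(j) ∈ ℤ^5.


Interval decomposition of M: I[1,2], I[2,3]^2, I[2,5].
HN type (ℓ=4): μ^(1)=39; μ^(2)=37/3; μ^(3)=4; μ^(4)=-41

((0, 0, 2, 0, 0); (0, 0, 1, 1, 1); (1, 1, 0, 0, 0); (0, 3, 0, 0, 0))


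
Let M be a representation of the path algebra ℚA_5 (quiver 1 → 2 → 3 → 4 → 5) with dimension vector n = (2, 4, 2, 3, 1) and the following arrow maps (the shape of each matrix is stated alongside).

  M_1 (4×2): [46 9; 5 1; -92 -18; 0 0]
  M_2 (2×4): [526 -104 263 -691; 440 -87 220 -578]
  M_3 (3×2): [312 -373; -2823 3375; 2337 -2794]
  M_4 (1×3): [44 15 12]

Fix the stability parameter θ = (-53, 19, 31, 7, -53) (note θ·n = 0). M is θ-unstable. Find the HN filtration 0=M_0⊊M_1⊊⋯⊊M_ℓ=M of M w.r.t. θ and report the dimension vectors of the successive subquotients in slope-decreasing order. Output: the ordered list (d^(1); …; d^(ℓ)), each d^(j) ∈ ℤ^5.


Via rank(M_{q-1}∘⋯∘M_p): M ≅ I[1,2], I[1,5], I[2,2], I[2,4], I[4,4].
μ_θ-semistable layers: μ^(1)=19; μ^(2)=7; μ^(3)=1; μ^(4)=-53

((0, 3, 1, 1, 0); (0, 0, 0, 1, 0); (0, 1, 1, 1, 1); (2, 0, 0, 0, 0))


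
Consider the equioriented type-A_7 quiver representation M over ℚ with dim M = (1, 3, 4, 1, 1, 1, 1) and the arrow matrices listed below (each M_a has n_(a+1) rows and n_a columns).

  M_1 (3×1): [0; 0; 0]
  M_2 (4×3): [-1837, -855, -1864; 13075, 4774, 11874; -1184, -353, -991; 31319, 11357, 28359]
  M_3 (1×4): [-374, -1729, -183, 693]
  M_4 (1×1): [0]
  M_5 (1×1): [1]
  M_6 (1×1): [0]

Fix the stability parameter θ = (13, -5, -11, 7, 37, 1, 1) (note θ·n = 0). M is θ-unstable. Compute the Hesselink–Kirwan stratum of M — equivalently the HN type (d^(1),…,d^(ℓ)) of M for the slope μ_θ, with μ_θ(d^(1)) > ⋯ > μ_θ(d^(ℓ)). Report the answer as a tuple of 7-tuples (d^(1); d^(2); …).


Interval decomposition of M: I[1,1], I[2,3]^2, I[2,4], I[3,3], I[5,6], I[7,7].
HN type (ℓ=6): μ^(1)=19; μ^(2)=13; μ^(3)=7; μ^(4)=1; μ^(5)=-8; μ^(6)=-11

((0, 0, 0, 0, 1, 1, 0); (1, 0, 0, 0, 0, 0, 0); (0, 0, 0, 1, 0, 0, 0); (0, 0, 0, 0, 0, 0, 1); (0, 3, 3, 0, 0, 0, 0); (0, 0, 1, 0, 0, 0, 0))


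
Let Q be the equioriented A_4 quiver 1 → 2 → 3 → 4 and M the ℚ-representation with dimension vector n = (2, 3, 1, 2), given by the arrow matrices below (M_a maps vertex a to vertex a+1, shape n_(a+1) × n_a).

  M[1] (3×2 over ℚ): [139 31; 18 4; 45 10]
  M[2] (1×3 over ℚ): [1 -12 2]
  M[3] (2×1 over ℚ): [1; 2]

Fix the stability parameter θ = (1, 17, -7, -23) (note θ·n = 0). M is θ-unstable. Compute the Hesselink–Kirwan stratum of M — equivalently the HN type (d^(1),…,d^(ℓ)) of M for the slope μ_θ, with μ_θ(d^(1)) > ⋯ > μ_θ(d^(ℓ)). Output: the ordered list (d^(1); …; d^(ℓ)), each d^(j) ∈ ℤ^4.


Interval decomposition of M: I[1,2], I[1,4], I[2,2], I[4,4].
HN type (ℓ=4): μ^(1)=17; μ^(2)=1; μ^(3)=-3; μ^(4)=-23

((0, 2, 0, 0); (1, 0, 0, 0); (1, 1, 1, 1); (0, 0, 0, 1))


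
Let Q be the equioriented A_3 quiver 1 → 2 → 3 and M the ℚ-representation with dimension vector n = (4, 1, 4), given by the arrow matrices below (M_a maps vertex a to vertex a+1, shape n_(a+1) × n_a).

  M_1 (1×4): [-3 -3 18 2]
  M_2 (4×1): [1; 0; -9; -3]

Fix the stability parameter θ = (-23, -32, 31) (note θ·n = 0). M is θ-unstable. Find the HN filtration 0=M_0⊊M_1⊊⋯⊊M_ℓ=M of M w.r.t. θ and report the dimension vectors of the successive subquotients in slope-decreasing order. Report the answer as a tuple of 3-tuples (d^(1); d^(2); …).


Via rank(M_{q-1}∘⋯∘M_p): M ≅ I[1,1]^3, I[1,3], I[3,3]^3.
μ_θ-semistable layers: μ^(1)=31; μ^(2)=-23; μ^(3)=-55/2

((0, 0, 4); (3, 0, 0); (1, 1, 0))


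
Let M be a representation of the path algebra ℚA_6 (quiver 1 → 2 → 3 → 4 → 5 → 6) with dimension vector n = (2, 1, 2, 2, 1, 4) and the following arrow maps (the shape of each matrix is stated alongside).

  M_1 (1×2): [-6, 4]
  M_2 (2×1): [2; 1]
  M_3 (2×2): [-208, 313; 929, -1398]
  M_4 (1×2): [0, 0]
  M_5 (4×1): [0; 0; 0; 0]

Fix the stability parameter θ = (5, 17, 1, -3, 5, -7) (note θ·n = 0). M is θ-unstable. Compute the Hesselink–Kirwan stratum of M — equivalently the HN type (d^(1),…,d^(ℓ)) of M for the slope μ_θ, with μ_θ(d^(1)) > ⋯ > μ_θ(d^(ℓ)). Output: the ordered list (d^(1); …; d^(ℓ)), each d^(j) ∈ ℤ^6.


Via rank(M_{q-1}∘⋯∘M_p): M ≅ I[1,1], I[1,4], I[3,4], I[5,5], I[6,6]^4.
μ_θ-semistable layers: μ^(1)=5; μ^(2)=-1; μ^(3)=-7

((2, 1, 1, 1, 1, 0); (0, 0, 1, 1, 0, 0); (0, 0, 0, 0, 0, 4))


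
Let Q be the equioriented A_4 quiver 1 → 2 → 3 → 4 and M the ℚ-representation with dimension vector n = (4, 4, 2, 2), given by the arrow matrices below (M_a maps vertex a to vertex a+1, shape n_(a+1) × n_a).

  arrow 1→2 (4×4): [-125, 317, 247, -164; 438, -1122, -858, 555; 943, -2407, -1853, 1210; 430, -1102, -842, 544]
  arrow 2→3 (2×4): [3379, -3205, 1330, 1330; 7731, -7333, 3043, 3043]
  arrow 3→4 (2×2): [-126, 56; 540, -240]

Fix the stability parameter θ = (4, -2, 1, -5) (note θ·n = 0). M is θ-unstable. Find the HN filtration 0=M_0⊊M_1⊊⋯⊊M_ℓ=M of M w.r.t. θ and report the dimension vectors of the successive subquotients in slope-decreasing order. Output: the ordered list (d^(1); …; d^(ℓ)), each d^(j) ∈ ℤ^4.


Interval decomposition of M: I[1,1]^2, I[1,3], I[1,4], I[2,2]^2, I[4,4].
HN type (ℓ=5): μ^(1)=4; μ^(2)=1; μ^(3)=-1/2; μ^(4)=-2; μ^(5)=-5

((2, 0, 0, 0); (1, 1, 1, 0); (1, 1, 1, 1); (0, 2, 0, 0); (0, 0, 0, 1))


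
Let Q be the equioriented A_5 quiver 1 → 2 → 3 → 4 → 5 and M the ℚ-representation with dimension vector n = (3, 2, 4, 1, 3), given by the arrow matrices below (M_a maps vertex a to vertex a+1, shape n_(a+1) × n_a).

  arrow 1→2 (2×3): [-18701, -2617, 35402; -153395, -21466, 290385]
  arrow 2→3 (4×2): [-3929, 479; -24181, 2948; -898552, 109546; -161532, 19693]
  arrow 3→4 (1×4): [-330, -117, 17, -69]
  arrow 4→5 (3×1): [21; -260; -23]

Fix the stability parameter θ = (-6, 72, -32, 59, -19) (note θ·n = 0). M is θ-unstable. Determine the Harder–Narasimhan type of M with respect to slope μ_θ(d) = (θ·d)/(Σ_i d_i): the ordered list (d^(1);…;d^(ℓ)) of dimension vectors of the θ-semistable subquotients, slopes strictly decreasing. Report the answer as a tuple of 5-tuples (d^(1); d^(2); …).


Barcode: M ≅ I[1,1], I[1,3], I[1,5], I[3,3]^2, I[5,5]^2. HN layers by μ_θ (4 steps, strictly decreasing):
  μ^(1)=20; μ^(2)=-6; μ^(3)=-19; μ^(4)=-32

((0, 2, 2, 1, 1); (3, 0, 0, 0, 0); (0, 0, 0, 0, 2); (0, 0, 2, 0, 0))


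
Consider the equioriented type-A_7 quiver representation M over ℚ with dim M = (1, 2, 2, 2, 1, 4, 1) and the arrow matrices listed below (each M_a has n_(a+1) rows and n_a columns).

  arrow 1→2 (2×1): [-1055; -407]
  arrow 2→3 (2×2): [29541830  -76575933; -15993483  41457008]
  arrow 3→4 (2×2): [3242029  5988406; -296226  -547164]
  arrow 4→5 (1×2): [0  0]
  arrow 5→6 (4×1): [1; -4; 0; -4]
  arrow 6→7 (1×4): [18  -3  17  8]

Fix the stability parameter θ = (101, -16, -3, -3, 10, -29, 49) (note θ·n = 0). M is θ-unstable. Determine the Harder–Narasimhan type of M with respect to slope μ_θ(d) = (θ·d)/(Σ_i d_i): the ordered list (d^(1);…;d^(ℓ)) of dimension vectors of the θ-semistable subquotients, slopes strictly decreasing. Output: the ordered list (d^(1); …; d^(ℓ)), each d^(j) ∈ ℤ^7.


Via rank(M_{q-1}∘⋯∘M_p): M ≅ I[1,4], I[2,3], I[4,4], I[5,7], I[6,6]^3.
μ_θ-semistable layers: μ^(1)=49; μ^(2)=79/4; μ^(3)=-3; μ^(4)=-19/2; μ^(5)=-16; μ^(6)=-29

((0, 0, 0, 0, 0, 0, 1); (1, 1, 1, 1, 0, 0, 0); (0, 0, 1, 1, 0, 0, 0); (0, 0, 0, 0, 1, 1, 0); (0, 1, 0, 0, 0, 0, 0); (0, 0, 0, 0, 0, 3, 0))


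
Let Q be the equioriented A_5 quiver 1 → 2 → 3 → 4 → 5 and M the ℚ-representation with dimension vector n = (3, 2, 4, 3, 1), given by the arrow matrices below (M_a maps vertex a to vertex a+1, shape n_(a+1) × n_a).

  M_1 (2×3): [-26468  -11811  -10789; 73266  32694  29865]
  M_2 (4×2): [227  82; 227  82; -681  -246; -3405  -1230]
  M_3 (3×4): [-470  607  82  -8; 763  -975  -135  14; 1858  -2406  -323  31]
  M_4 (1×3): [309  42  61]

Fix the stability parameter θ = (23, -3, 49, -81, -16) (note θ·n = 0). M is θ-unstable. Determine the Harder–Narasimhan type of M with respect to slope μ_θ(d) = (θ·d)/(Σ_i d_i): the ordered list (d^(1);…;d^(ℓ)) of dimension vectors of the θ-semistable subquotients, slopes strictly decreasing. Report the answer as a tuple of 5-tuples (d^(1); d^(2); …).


Barcode: M ≅ I[1,1], I[1,2], I[1,5], I[3,3], I[3,4]^2. HN layers by μ_θ (5 steps, strictly decreasing):
  μ^(1)=49; μ^(2)=23; μ^(3)=10; μ^(4)=-28/5; μ^(5)=-16

((0, 0, 1, 0, 0); (1, 0, 0, 0, 0); (1, 1, 0, 0, 0); (1, 1, 1, 1, 1); (0, 0, 2, 2, 0))


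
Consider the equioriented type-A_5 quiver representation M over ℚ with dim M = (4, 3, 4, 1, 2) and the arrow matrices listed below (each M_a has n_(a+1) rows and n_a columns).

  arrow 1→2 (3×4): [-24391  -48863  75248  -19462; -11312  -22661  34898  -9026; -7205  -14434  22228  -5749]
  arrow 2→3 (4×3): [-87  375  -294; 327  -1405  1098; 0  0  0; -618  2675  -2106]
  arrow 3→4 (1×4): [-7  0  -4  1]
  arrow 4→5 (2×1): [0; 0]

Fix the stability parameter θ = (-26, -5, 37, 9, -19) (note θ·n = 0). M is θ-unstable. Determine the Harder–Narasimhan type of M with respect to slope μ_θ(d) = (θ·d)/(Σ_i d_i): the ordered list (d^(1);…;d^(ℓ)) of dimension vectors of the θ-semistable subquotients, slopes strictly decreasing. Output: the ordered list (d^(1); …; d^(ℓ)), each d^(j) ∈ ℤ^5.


Via rank(M_{q-1}∘⋯∘M_p): M ≅ I[1,1], I[1,2], I[1,3], I[1,4], I[3,3]^2, I[5,5]^2.
μ_θ-semistable layers: μ^(1)=37; μ^(2)=23; μ^(3)=-5; μ^(4)=-19; μ^(5)=-26

((0, 0, 3, 0, 0); (0, 0, 1, 1, 0); (0, 3, 0, 0, 0); (0, 0, 0, 0, 2); (4, 0, 0, 0, 0))


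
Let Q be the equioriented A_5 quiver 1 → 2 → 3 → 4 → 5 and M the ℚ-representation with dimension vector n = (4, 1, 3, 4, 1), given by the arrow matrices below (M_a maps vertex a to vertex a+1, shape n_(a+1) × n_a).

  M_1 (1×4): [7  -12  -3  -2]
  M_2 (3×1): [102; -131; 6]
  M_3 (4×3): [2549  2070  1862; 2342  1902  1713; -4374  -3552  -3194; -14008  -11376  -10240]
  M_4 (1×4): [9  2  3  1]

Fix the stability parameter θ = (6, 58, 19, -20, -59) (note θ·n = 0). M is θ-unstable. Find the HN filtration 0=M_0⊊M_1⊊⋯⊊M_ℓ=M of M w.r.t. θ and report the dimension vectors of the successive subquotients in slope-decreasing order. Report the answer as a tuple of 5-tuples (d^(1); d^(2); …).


Barcode: M ≅ I[1,1]^3, I[1,3], I[3,4], I[3,5], I[4,4]^2. HN layers by μ_θ (4 steps, strictly decreasing):
  μ^(1)=77/2; μ^(2)=6; μ^(3)=-1/2; μ^(4)=-20

((0, 1, 1, 0, 0); (4, 0, 0, 0, 0); (0, 0, 1, 1, 0); (0, 0, 1, 3, 1))


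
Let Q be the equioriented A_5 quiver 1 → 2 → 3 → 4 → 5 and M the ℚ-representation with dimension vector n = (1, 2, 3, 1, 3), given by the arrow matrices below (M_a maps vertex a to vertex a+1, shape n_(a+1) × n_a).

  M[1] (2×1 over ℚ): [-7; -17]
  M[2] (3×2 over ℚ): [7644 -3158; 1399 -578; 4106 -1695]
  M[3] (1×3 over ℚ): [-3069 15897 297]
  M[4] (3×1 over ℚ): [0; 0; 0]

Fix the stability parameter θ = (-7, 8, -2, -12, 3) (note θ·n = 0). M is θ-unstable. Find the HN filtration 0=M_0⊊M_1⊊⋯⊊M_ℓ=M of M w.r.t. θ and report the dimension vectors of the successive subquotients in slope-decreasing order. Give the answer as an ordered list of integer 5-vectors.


Barcode: M ≅ I[1,3], I[2,4], I[3,3], I[5,5]^3. HN layers by μ_θ (3 steps, strictly decreasing):
  μ^(1)=3; μ^(2)=-2; μ^(3)=-7

((0, 1, 1, 0, 3); (0, 1, 2, 1, 0); (1, 0, 0, 0, 0))


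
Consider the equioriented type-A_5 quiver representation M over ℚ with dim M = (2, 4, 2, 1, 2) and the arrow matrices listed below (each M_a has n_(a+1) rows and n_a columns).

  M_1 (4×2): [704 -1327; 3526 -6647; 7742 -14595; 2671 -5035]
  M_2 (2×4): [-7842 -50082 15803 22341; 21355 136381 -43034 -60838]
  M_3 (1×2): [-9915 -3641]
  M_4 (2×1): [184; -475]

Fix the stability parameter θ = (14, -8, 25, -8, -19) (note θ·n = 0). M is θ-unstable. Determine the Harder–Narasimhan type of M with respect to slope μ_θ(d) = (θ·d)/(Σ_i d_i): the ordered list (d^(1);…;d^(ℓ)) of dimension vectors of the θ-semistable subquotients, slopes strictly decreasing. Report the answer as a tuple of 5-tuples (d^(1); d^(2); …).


Interval decomposition of M: I[1,3], I[1,5], I[2,2]^2, I[5,5].
HN type (ℓ=5): μ^(1)=25; μ^(2)=3; μ^(3)=4/5; μ^(4)=-8; μ^(5)=-19

((0, 0, 1, 0, 0); (1, 1, 0, 0, 0); (1, 1, 1, 1, 1); (0, 2, 0, 0, 0); (0, 0, 0, 0, 1))


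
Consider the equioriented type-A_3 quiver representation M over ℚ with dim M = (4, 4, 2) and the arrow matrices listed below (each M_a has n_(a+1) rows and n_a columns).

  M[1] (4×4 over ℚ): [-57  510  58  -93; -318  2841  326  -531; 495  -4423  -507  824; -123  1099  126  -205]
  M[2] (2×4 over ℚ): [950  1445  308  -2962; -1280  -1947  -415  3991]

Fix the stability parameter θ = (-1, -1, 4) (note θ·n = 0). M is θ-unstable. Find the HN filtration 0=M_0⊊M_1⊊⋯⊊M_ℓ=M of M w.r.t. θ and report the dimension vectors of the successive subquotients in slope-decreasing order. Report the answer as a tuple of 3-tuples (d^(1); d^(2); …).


Barcode: M ≅ I[1,2]^2, I[1,3]^2. HN layers by μ_θ (2 steps, strictly decreasing):
  μ^(1)=4; μ^(2)=-1

((0, 0, 2); (4, 4, 0))


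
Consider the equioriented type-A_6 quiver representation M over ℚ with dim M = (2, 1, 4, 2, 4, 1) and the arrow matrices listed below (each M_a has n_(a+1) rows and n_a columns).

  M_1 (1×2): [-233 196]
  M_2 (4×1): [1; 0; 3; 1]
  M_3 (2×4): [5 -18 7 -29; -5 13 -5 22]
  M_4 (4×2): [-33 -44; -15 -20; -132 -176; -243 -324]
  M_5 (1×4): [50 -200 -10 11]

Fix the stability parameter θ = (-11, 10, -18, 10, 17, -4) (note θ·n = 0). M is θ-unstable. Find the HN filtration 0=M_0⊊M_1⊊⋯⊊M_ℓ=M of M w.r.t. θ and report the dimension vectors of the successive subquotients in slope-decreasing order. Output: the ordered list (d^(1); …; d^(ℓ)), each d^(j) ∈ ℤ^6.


Interval decomposition of M: I[1,1], I[1,6], I[3,3]^2, I[3,4], I[5,5]^3.
HN type (ℓ=6): μ^(1)=17; μ^(2)=10; μ^(3)=23/3; μ^(4)=-4; μ^(5)=-11; μ^(6)=-18

((0, 0, 0, 0, 3, 0); (0, 0, 0, 1, 0, 0); (0, 0, 0, 1, 1, 1); (0, 1, 1, 0, 0, 0); (2, 0, 0, 0, 0, 0); (0, 0, 3, 0, 0, 0))
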